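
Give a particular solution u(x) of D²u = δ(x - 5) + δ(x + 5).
\frac{|x - 5|}{2} + \frac{|x + 5|}{2}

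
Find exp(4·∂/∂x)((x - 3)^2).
x^{2} + 2 x + 1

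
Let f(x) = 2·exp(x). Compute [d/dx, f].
2 e^{x}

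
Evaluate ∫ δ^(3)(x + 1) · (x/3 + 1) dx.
0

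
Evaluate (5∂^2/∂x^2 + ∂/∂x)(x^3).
3 x \left(x + 10\right)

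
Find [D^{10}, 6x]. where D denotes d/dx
60D^{9}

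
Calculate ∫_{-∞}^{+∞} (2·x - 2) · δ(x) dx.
-2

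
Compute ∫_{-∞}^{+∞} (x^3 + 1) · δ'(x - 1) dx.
-3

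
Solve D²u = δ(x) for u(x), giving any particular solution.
\frac{|x|}{2}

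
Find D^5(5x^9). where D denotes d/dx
75600 x^{4}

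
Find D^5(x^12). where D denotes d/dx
95040 x^{7}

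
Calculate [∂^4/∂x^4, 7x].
28\frac{d^{3}}{dx^{3}}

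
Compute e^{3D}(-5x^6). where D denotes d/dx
- 5 x^{6} - 90 x^{5} - 675 x^{4} - 2700 x^{3} - 6075 x^{2} - 7290 x - 3645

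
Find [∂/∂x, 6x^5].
30 x^{4}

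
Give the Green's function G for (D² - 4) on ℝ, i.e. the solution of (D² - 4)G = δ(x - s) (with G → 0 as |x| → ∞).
-\frac{e^{-2|x-s|}}{4}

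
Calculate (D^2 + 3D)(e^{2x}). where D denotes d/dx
10 e^{2 x}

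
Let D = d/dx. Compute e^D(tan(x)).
\tan{\left(x + 1 \right)}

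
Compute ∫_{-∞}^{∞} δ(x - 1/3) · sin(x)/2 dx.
\frac{\sin{\left(\frac{1}{3} \right)}}{2}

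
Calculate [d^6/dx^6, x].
6\frac{d^{5}}{dx^{5}}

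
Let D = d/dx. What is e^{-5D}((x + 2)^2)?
x^{2} - 6 x + 9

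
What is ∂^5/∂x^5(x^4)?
0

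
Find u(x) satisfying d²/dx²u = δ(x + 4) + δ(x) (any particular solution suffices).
\frac{|x + 4|}{2} + \frac{|x|}{2}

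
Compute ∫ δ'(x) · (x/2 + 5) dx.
- \frac{1}{2}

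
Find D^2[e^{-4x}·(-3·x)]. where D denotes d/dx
24 \left(1 - 2 x\right) e^{- 4 x}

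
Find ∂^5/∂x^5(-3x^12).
- 285120 x^{7}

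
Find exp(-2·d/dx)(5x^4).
5 x^{4} - 40 x^{3} + 120 x^{2} - 160 x + 80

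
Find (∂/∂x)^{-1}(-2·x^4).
- \frac{2 x^{5}}{5}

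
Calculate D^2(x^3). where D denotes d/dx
6 x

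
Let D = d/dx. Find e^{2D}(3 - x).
1 - x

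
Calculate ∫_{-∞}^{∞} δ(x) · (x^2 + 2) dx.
2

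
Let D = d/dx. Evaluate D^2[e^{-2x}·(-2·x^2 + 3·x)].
4 \left(- 2 x^{2} + 7 x - 4\right) e^{- 2 x}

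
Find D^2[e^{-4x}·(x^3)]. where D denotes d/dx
2 x \left(8 x^{2} - 12 x + 3\right) e^{- 4 x}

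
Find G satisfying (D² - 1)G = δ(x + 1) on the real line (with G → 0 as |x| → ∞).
-\frac{e^{-|x + 1|}}{2}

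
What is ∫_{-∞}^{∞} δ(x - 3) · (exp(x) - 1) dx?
-1 + e^{3}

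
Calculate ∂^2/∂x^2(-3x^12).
- 396 x^{10}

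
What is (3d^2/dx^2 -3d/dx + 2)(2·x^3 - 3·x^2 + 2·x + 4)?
4 x^{3} - 24 x^{2} + 58 x - 16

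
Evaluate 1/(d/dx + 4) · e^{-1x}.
\frac{e^{- x}}{3}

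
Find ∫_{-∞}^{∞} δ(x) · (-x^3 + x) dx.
0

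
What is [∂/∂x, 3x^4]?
12 x^{3}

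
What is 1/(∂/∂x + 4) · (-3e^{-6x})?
\frac{3 e^{- 6 x}}{2}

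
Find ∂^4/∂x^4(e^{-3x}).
81 e^{- 3 x}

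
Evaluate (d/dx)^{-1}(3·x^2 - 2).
x^{3} - 2 x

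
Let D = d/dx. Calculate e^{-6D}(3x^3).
3 x^{3} - 54 x^{2} + 324 x - 648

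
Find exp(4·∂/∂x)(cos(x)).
\cos{\left(x + 4 \right)}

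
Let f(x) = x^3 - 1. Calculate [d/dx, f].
3 x^{2}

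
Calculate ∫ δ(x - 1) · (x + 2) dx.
3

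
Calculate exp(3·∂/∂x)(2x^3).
2 x^{3} + 18 x^{2} + 54 x + 54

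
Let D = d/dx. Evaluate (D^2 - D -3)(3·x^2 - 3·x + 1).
- 9 x^{2} + 3 x + 6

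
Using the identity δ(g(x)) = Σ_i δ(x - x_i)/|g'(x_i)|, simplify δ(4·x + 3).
\frac{\delta(x + 3/4)}{4}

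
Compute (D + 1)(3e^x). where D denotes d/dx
6 e^{x}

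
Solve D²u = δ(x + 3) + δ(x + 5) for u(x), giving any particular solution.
\frac{|x + 3|}{2} + \frac{|x + 5|}{2}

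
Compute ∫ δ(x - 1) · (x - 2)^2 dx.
1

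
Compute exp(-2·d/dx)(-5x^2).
- 5 x^{2} + 20 x - 20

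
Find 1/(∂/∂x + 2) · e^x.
\frac{e^{x}}{3}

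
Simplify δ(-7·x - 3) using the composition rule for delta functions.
\frac{\delta(x + 3/7)}{7}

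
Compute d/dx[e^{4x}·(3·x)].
\left(12 x + 3\right) e^{4 x}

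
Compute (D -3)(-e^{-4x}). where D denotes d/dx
7 e^{- 4 x}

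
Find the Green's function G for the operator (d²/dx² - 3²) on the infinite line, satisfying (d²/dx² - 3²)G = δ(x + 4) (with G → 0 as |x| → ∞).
-\frac{e^{-3|x + 4|}}{6}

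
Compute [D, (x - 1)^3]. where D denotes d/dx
3 \left(x - 1\right)^{2}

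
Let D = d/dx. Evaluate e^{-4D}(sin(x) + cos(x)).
\sqrt{2} \cos{\left(- x + \frac{\pi}{4} + 4 \right)}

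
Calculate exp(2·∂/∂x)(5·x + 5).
5 x + 15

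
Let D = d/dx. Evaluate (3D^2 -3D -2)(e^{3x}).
16 e^{3 x}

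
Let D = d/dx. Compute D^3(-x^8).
- 336 x^{5}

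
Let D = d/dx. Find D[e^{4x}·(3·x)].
\left(12 x + 3\right) e^{4 x}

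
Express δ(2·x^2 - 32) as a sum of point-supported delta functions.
\frac{\delta(x - 4) + \delta(x + 4)}{16}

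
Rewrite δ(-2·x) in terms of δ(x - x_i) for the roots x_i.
\frac{\delta(x)}{2}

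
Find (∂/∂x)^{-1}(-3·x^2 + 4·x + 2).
- x^{3} + 2 x^{2} + 2 x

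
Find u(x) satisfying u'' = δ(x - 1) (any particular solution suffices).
\frac{|x - 1|}{2}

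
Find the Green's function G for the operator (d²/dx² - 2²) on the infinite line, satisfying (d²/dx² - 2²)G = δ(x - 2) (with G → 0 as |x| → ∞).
-\frac{e^{-2|x - 2|}}{4}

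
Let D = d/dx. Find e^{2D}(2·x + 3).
2 x + 7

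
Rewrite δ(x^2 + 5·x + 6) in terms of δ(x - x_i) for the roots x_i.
\frac{\delta(x + 2) + \delta(x + 3)}{1}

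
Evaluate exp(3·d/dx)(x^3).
x^{3} + 9 x^{2} + 27 x + 27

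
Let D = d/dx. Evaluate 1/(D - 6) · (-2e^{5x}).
2 e^{5 x}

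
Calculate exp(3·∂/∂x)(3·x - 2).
3 x + 7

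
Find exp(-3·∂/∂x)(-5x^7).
- 5 x^{7} + 105 x^{6} - 945 x^{5} + 4725 x^{4} - 14175 x^{3} + 25515 x^{2} - 25515 x + 10935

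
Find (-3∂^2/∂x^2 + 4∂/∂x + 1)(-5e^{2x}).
15 e^{2 x}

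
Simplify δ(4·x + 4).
\frac{\delta(x + 1)}{4}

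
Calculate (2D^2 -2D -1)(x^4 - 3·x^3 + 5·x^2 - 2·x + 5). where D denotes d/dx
- x^{4} - 5 x^{3} + 37 x^{2} - 54 x + 19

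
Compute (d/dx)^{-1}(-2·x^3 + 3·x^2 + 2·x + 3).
- \frac{x^{4}}{2} + x^{3} + x^{2} + 3 x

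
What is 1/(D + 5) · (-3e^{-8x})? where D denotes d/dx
e^{- 8 x}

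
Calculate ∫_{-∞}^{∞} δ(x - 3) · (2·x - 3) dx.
3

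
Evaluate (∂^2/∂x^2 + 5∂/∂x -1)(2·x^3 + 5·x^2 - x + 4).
- 2 x^{3} + 25 x^{2} + 63 x + 1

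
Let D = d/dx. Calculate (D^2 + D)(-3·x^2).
- 6 x - 6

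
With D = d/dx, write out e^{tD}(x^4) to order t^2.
x^{2} \left(6 t^{2} + 4 t x + x^{2}\right)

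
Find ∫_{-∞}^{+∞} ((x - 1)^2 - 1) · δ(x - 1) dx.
-1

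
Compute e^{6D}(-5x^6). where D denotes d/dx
- 5 x^{6} - 180 x^{5} - 2700 x^{4} - 21600 x^{3} - 97200 x^{2} - 233280 x - 233280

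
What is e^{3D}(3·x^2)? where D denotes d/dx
3 x^{2} + 18 x + 27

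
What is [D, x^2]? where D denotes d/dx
2 x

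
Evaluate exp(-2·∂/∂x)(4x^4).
4 x^{4} - 32 x^{3} + 96 x^{2} - 128 x + 64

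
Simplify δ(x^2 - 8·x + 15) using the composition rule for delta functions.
\frac{\delta(x - 5) + \delta(x - 3)}{2}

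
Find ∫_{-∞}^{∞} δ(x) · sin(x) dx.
0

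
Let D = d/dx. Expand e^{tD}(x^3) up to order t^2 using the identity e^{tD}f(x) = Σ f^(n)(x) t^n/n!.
x \left(3 t^{2} + 3 t x + x^{2}\right)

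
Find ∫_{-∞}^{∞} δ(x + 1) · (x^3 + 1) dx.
0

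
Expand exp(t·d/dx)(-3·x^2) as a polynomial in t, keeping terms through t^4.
- 3 t^{2} - 6 t x - 3 x^{2}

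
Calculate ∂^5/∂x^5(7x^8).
47040 x^{3}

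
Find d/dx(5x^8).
40 x^{7}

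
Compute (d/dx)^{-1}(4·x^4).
\frac{4 x^{5}}{5}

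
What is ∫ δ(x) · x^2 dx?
0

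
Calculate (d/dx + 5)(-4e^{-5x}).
0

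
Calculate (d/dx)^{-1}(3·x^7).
\frac{3 x^{8}}{8}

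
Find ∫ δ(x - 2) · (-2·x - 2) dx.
-6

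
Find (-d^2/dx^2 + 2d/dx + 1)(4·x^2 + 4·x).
4 x \left(x + 5\right)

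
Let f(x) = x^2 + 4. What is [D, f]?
2 x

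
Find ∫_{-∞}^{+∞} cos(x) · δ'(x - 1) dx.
\sin{\left(1 \right)}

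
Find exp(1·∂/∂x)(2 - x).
1 - x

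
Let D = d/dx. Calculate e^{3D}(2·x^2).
2 x^{2} + 12 x + 18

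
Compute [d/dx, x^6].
6 x^{5}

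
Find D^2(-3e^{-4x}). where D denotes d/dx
- 48 e^{- 4 x}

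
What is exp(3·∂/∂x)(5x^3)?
5 x^{3} + 45 x^{2} + 135 x + 135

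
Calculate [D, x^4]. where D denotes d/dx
4 x^{3}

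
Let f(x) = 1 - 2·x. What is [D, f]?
-2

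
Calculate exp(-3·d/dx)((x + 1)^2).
x^{2} - 4 x + 4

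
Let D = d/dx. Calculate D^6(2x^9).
120960 x^{3}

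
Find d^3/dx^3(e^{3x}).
27 e^{3 x}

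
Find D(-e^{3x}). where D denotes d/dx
- 3 e^{3 x}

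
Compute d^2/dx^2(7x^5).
140 x^{3}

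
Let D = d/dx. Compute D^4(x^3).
0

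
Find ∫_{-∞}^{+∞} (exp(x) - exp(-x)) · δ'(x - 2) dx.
- 2 \cosh{\left(2 \right)}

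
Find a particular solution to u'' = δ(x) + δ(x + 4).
\frac{|x|}{2} + \frac{|x + 4|}{2}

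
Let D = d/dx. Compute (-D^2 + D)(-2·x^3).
6 x \left(2 - x\right)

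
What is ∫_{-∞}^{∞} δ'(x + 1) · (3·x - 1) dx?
-3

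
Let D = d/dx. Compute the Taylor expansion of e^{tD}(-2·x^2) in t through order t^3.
- 2 t^{2} - 4 t x - 2 x^{2}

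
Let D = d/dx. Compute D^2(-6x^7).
- 252 x^{5}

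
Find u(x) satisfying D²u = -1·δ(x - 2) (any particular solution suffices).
-\frac{|x - 2|}{2}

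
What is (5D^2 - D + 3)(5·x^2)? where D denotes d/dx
15 x^{2} - 10 x + 50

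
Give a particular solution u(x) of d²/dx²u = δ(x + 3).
\frac{|x + 3|}{2}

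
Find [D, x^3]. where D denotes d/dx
3 x^{2}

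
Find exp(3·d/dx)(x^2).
x^{2} + 6 x + 9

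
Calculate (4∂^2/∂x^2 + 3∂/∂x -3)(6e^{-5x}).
492 e^{- 5 x}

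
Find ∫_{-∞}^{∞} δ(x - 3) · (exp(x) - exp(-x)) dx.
2 \sinh{\left(3 \right)}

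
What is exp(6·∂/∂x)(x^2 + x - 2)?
x^{2} + 13 x + 40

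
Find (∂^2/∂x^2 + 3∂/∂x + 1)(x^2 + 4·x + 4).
x^{2} + 10 x + 18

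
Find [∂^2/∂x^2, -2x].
-4\frac{d}{dx}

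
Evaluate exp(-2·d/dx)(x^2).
x^{2} - 4 x + 4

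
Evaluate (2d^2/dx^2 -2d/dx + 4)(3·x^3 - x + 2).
12 x^{3} - 18 x^{2} + 32 x + 10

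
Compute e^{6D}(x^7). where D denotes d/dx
x^{7} + 42 x^{6} + 756 x^{5} + 7560 x^{4} + 45360 x^{3} + 163296 x^{2} + 326592 x + 279936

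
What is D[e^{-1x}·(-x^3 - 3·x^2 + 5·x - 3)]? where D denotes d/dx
\left(x^{3} - 11 x + 8\right) e^{- x}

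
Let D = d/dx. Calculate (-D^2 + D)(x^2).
2 x - 2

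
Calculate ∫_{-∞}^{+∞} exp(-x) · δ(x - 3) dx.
e^{-3}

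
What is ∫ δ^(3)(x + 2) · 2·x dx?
0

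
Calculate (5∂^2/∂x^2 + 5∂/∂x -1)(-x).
x - 5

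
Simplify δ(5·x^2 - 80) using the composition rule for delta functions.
\frac{\delta(x - 4) + \delta(x + 4)}{40}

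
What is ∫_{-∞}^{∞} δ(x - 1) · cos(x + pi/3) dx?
\cos{\left(1 + \frac{\pi}{3} \right)}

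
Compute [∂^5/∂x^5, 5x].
25\frac{d^{4}}{dx^{4}}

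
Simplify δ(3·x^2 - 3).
\frac{\delta(x - 1) + \delta(x + 1)}{6}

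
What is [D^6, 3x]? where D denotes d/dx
18D^{5}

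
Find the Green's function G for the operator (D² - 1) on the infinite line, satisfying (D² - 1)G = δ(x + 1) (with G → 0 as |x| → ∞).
-\frac{e^{-|x + 1|}}{2}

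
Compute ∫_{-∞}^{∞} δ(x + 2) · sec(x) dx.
\sec{\left(2 \right)}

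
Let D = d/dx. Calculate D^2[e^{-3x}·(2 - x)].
3 \left(8 - 3 x\right) e^{- 3 x}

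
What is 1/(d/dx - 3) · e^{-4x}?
- \frac{e^{- 4 x}}{7}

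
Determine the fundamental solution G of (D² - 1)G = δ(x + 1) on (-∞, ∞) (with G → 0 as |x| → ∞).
-\frac{e^{-|x + 1|}}{2}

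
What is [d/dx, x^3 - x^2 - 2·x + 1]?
3 x^{2} - 2 x - 2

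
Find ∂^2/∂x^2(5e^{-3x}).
45 e^{- 3 x}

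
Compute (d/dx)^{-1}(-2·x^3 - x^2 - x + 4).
- \frac{x^{4}}{2} - \frac{x^{3}}{3} - \frac{x^{2}}{2} + 4 x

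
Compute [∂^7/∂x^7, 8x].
56\frac{d^{6}}{dx^{6}}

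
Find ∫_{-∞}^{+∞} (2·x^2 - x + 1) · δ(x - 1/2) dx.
1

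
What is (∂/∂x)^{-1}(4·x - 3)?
2 x^{2} - 3 x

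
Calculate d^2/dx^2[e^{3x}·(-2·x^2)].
\left(- 18 x^{2} - 24 x - 4\right) e^{3 x}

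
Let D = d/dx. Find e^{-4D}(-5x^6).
- 5 x^{6} + 120 x^{5} - 1200 x^{4} + 6400 x^{3} - 19200 x^{2} + 30720 x - 20480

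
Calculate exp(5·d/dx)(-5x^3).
- 5 x^{3} - 75 x^{2} - 375 x - 625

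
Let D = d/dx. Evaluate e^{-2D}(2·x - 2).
2 x - 6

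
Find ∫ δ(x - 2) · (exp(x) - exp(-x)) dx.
2 \sinh{\left(2 \right)}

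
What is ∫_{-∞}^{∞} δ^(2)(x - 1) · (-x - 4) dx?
0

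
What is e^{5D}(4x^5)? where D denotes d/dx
4 x^{5} + 100 x^{4} + 1000 x^{3} + 5000 x^{2} + 12500 x + 12500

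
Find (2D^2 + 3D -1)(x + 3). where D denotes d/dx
- x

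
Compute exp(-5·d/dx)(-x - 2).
3 - x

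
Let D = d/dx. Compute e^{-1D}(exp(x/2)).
e^{\frac{x}{2} - \frac{1}{2}}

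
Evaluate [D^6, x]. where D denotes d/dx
6D^{5}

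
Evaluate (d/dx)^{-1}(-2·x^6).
- \frac{2 x^{7}}{7}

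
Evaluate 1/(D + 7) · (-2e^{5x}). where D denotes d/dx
- \frac{e^{5 x}}{6}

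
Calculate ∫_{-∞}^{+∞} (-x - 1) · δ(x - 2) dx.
-3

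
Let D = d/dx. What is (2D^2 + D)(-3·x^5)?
15 x^{3} \left(- x - 8\right)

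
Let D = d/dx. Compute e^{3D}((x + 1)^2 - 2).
x^{2} + 8 x + 14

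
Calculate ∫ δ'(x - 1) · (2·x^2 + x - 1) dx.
-5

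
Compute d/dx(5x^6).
30 x^{5}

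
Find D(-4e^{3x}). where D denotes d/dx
- 12 e^{3 x}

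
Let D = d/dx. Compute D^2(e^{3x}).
9 e^{3 x}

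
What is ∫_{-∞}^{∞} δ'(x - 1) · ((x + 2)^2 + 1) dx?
-6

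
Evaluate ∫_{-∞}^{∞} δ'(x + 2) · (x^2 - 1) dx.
4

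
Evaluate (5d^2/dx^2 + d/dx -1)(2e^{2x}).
42 e^{2 x}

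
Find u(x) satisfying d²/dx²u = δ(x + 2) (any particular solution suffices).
\frac{|x + 2|}{2}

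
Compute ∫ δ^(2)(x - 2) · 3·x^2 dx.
6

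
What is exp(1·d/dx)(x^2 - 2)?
x^{2} + 2 x - 1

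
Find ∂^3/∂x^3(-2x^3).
-12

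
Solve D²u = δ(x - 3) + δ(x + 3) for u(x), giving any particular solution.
\frac{|x - 3|}{2} + \frac{|x + 3|}{2}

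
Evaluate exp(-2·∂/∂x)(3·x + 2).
3 x - 4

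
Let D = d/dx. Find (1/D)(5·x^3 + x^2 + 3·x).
\frac{5 x^{4}}{4} + \frac{x^{3}}{3} + \frac{3 x^{2}}{2}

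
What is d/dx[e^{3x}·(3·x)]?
\left(9 x + 3\right) e^{3 x}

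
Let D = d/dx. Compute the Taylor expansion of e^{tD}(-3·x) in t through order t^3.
- 3 t - 3 x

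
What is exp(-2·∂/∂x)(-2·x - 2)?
2 - 2 x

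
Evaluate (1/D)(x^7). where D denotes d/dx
\frac{x^{8}}{8}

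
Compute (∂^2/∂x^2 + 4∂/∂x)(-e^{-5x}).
- 5 e^{- 5 x}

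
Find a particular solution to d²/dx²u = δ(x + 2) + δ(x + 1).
\frac{|x + 2|}{2} + \frac{|x + 1|}{2}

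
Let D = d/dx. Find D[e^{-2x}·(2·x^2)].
4 x \left(1 - x\right) e^{- 2 x}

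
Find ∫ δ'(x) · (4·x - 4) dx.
-4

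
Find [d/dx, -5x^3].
- 15 x^{2}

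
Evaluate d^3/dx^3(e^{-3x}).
- 27 e^{- 3 x}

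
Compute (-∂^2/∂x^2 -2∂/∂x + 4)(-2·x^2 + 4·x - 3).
- 8 x^{2} + 24 x - 16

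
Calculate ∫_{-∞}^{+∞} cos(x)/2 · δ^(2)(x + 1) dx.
- \frac{\cos{\left(1 \right)}}{2}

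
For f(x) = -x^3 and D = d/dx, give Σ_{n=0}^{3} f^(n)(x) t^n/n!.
- t^{3} - 3 t^{2} x - 3 t x^{2} - x^{3}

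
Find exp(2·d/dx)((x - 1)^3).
x^{3} + 3 x^{2} + 3 x + 1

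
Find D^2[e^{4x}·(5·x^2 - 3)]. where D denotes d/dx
\left(80 x^{2} + 80 x - 38\right) e^{4 x}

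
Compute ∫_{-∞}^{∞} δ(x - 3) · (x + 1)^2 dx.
16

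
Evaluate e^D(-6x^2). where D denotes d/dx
- 6 x^{2} - 12 x - 6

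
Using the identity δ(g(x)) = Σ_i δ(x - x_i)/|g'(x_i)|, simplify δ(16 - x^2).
\frac{\delta(x - 4) + \delta(x + 4)}{8}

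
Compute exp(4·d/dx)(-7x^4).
- 7 x^{4} - 112 x^{3} - 672 x^{2} - 1792 x - 1792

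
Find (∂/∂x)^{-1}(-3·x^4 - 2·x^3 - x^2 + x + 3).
- \frac{3 x^{5}}{5} - \frac{x^{4}}{2} - \frac{x^{3}}{3} + \frac{x^{2}}{2} + 3 x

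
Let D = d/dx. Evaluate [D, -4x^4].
- 16 x^{3}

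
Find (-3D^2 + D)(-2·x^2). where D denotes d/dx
12 - 4 x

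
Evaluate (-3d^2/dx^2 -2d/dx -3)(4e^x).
- 32 e^{x}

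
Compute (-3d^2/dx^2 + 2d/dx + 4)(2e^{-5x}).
- 162 e^{- 5 x}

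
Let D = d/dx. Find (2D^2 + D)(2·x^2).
4 x + 8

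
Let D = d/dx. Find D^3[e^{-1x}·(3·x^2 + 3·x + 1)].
\left(- 3 x^{2} + 15 x - 10\right) e^{- x}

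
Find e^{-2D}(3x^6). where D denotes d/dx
3 x^{6} - 36 x^{5} + 180 x^{4} - 480 x^{3} + 720 x^{2} - 576 x + 192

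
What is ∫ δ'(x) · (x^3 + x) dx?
-1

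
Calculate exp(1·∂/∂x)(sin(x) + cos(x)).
\sqrt{2} \sin{\left(x + \frac{\pi}{4} + 1 \right)}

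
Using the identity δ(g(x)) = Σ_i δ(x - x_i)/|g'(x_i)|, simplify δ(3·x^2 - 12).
\frac{\delta(x - 2) + \delta(x + 2)}{12}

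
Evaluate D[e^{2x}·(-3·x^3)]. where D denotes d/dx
x^{2} \left(- 6 x - 9\right) e^{2 x}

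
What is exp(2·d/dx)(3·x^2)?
3 x^{2} + 12 x + 12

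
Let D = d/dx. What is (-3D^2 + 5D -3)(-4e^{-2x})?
100 e^{- 2 x}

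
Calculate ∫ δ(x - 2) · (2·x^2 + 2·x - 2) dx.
10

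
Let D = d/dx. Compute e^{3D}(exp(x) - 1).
e^{x + 3} - 1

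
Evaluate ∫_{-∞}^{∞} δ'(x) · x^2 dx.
0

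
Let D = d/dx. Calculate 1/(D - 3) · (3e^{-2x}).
- \frac{3 e^{- 2 x}}{5}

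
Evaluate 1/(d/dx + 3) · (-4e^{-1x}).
- 2 e^{- x}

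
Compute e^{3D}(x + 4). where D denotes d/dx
x + 7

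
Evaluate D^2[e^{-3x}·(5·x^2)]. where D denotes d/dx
5 \left(9 x^{2} - 12 x + 2\right) e^{- 3 x}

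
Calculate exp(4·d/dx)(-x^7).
- x^{7} - 28 x^{6} - 336 x^{5} - 2240 x^{4} - 8960 x^{3} - 21504 x^{2} - 28672 x - 16384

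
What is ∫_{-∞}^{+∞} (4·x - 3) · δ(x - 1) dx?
1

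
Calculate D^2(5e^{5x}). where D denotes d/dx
125 e^{5 x}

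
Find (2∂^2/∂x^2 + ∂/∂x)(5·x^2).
10 x + 20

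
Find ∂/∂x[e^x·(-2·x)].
2 \left(- x - 1\right) e^{x}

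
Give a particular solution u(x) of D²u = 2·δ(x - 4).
|x - 4|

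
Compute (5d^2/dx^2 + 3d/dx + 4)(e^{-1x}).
6 e^{- x}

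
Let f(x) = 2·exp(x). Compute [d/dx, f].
2 e^{x}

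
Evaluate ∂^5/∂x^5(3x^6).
2160 x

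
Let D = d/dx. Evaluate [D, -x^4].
- 4 x^{3}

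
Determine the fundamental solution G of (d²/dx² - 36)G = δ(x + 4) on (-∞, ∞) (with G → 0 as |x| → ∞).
-\frac{e^{-6|x + 4|}}{12}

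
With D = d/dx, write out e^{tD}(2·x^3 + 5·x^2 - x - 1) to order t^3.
2 t^{3} + t^{2} \left(6 x + 5\right) + t \left(6 x^{2} + 10 x - 1\right) + 2 x^{3} + 5 x^{2} - x - 1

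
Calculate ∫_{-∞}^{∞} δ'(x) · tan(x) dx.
-1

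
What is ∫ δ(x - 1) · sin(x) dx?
\sin{\left(1 \right)}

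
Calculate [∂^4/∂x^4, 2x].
8\frac{d^{3}}{dx^{3}}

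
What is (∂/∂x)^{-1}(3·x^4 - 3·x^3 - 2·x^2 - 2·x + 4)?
\frac{3 x^{5}}{5} - \frac{3 x^{4}}{4} - \frac{2 x^{3}}{3} - x^{2} + 4 x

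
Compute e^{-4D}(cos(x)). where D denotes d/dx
\cos{\left(x - 4 \right)}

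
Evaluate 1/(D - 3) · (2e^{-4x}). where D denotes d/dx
- \frac{2 e^{- 4 x}}{7}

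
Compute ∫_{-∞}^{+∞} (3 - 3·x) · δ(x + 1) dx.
6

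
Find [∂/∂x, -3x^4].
- 12 x^{3}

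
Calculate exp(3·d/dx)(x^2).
x^{2} + 6 x + 9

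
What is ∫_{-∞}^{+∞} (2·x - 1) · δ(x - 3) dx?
5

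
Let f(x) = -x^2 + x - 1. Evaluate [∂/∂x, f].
1 - 2 x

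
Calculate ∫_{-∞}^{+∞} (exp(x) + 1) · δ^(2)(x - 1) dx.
e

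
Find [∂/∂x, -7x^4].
- 28 x^{3}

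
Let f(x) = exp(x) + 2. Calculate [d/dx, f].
e^{x}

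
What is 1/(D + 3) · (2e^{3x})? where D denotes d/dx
\frac{e^{3 x}}{3}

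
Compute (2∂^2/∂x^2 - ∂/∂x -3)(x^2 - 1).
- 3 x^{2} - 2 x + 7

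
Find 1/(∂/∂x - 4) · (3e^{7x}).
e^{7 x}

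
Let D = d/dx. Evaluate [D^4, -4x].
-16D^{3}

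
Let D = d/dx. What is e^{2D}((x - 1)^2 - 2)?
x^{2} + 2 x - 1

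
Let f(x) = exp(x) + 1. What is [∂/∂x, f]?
e^{x}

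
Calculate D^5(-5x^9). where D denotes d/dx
- 75600 x^{4}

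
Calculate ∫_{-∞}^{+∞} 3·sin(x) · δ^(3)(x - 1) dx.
3 \cos{\left(1 \right)}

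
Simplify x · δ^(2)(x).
-2\delta'(x)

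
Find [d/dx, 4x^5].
20 x^{4}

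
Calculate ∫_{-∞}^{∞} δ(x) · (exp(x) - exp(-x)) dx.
0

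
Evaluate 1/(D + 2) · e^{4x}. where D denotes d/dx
\frac{e^{4 x}}{6}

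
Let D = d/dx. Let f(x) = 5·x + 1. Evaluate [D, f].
5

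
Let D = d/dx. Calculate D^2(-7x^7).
- 294 x^{5}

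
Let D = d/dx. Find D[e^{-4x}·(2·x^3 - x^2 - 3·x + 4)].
\left(- 8 x^{3} + 10 x^{2} + 10 x - 19\right) e^{- 4 x}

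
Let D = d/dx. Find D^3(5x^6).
600 x^{3}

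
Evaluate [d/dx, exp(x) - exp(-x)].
2 \cosh{\left(x \right)}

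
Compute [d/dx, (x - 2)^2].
2 x - 4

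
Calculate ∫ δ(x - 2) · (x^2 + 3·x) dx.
10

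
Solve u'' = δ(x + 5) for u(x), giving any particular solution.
\frac{|x + 5|}{2}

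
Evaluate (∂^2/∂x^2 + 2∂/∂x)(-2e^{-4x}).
- 16 e^{- 4 x}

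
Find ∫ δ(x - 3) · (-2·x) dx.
-6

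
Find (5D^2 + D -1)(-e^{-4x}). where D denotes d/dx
- 75 e^{- 4 x}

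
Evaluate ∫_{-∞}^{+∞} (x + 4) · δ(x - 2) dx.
6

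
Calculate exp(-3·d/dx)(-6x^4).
- 6 x^{4} + 72 x^{3} - 324 x^{2} + 648 x - 486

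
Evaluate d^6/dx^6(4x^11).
1330560 x^{5}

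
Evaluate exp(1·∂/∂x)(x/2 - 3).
\frac{x}{2} - \frac{5}{2}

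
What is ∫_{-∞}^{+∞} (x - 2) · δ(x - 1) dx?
-1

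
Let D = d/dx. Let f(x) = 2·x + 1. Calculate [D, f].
2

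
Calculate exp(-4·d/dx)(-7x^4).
- 7 x^{4} + 112 x^{3} - 672 x^{2} + 1792 x - 1792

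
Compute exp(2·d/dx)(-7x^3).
- 7 x^{3} - 42 x^{2} - 84 x - 56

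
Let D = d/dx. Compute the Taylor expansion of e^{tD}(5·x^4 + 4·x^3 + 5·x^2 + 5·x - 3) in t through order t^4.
5 t^{4} + t^{3} \left(20 x + 4\right) + t^{2} \left(30 x^{2} + 12 x + 5\right) + t \left(20 x^{3} + 12 x^{2} + 10 x + 5\right) + 5 x^{4} + 4 x^{3} + 5 x^{2} + 5 x - 3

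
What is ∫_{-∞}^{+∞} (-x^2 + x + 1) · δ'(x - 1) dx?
1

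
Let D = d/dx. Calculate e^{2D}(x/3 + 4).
\frac{x}{3} + \frac{14}{3}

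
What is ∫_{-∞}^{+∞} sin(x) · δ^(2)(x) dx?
0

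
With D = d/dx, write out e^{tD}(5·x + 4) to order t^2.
5 t + 5 x + 4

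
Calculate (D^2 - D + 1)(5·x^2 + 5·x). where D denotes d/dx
5 x^{2} - 5 x + 5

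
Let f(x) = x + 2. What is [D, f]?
1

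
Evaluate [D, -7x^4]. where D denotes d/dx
- 28 x^{3}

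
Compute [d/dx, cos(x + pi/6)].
- \sin{\left(x + \frac{\pi}{6} \right)}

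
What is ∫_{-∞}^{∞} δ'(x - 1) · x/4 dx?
- \frac{1}{4}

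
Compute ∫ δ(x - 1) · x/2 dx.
\frac{1}{2}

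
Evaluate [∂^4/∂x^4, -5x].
-20\frac{d^{3}}{dx^{3}}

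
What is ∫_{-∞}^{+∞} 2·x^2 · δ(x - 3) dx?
18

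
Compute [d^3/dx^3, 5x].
15\frac{d^{2}}{dx^{2}}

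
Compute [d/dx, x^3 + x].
3 x^{2} + 1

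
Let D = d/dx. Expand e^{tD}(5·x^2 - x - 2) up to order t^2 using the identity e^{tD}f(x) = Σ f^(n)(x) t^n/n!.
5 t^{2} + t \left(10 x - 1\right) + 5 x^{2} - x - 2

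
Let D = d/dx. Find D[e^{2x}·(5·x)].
\left(10 x + 5\right) e^{2 x}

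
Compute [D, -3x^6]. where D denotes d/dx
- 18 x^{5}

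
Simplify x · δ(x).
0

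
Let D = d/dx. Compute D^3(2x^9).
1008 x^{6}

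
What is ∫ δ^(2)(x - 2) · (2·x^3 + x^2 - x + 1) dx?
26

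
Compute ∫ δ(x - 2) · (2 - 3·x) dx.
-4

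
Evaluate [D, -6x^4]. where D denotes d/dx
- 24 x^{3}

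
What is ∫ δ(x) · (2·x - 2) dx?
-2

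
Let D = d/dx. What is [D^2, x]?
2D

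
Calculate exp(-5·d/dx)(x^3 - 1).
x^{3} - 15 x^{2} + 75 x - 126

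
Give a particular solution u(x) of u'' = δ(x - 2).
\frac{|x - 2|}{2}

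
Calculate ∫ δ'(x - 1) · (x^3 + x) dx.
-4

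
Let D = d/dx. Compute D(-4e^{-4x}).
16 e^{- 4 x}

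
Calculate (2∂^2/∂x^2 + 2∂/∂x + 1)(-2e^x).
- 10 e^{x}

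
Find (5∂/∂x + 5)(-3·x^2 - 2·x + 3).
- 15 x^{2} - 40 x + 5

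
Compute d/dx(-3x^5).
- 15 x^{4}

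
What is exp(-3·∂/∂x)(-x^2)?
- x^{2} + 6 x - 9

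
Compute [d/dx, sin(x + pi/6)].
\cos{\left(x + \frac{\pi}{6} \right)}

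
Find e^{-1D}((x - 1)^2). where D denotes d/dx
x^{2} - 4 x + 4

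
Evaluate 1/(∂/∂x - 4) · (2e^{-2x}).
- \frac{e^{- 2 x}}{3}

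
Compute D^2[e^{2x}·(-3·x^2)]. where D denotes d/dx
\left(- 12 x^{2} - 24 x - 6\right) e^{2 x}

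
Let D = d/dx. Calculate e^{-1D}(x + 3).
x + 2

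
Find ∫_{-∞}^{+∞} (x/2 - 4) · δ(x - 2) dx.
-3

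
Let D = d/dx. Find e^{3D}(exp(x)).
e^{x + 3}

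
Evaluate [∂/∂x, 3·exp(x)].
3 e^{x}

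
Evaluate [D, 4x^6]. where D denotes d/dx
24 x^{5}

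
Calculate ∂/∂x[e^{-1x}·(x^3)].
x^{2} \left(3 - x\right) e^{- x}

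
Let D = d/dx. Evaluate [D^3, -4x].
-12D^{2}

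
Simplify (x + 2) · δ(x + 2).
0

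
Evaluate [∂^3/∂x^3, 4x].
12\frac{d^{2}}{dx^{2}}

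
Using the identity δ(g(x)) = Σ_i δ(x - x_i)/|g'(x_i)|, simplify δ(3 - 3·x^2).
\frac{\delta(x - 1) + \delta(x + 1)}{6}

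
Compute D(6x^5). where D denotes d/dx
30 x^{4}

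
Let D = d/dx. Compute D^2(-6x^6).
- 180 x^{4}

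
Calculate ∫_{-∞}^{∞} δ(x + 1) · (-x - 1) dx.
0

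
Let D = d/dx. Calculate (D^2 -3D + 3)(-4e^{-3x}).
- 84 e^{- 3 x}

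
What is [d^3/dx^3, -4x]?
-12\frac{d^{2}}{dx^{2}}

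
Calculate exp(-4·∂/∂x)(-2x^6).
- 2 x^{6} + 48 x^{5} - 480 x^{4} + 2560 x^{3} - 7680 x^{2} + 12288 x - 8192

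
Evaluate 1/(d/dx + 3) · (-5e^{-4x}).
5 e^{- 4 x}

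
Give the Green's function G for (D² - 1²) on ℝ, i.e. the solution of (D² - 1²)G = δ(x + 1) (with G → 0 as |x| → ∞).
-\frac{e^{-|x + 1|}}{2}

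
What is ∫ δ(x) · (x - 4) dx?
-4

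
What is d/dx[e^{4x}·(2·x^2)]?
4 x \left(2 x + 1\right) e^{4 x}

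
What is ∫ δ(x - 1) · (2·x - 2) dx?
0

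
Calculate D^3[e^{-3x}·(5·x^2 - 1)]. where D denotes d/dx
9 \left(- 15 x^{2} + 30 x - 7\right) e^{- 3 x}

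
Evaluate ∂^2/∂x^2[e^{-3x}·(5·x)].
15 \left(3 x - 2\right) e^{- 3 x}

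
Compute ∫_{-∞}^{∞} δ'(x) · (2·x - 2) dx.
-2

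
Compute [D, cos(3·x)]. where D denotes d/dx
- 3 \sin{\left(3 x \right)}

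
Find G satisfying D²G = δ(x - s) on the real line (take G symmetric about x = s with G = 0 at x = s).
\frac{|x - s|}{2}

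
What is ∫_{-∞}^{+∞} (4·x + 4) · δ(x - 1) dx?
8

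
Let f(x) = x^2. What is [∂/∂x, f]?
2 x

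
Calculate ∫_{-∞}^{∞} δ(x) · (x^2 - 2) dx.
-2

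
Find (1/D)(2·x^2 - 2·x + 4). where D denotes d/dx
\frac{2 x^{3}}{3} - x^{2} + 4 x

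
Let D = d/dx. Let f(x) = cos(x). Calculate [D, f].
- \sin{\left(x \right)}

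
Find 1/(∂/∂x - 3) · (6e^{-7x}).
- \frac{3 e^{- 7 x}}{5}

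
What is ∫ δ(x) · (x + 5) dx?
5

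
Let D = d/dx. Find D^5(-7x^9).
- 105840 x^{4}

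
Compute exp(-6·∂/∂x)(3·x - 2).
3 x - 20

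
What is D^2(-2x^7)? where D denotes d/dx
- 84 x^{5}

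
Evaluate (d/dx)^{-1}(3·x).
\frac{3 x^{2}}{2}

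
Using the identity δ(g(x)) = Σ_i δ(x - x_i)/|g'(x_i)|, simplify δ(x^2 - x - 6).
\frac{\delta(x + 2) + \delta(x - 3)}{5}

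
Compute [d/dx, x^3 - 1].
3 x^{2}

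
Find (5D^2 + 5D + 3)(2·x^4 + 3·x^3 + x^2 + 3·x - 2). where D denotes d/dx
6 x^{4} + 49 x^{3} + 168 x^{2} + 109 x + 19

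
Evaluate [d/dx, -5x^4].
- 20 x^{3}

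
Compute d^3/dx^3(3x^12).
3960 x^{9}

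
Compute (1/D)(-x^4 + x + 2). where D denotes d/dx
- \frac{x^{5}}{5} + \frac{x^{2}}{2} + 2 x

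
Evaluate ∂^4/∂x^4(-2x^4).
-48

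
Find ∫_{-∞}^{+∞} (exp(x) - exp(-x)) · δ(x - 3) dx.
2 \sinh{\left(3 \right)}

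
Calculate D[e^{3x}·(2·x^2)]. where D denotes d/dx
2 x \left(3 x + 2\right) e^{3 x}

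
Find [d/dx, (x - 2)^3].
3 \left(x - 2\right)^{2}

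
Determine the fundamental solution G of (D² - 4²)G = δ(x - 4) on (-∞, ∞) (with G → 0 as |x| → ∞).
-\frac{e^{-4|x - 4|}}{8}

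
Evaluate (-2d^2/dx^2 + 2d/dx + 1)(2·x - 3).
2 x + 1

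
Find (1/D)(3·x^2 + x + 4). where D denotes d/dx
x^{3} + \frac{x^{2}}{2} + 4 x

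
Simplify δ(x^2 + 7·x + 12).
\frac{\delta(x + 4) + \delta(x + 3)}{1}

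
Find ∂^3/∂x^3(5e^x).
5 e^{x}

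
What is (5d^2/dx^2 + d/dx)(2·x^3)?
6 x \left(x + 10\right)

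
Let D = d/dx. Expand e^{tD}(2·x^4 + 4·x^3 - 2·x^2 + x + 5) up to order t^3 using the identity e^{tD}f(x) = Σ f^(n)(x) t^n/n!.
t^{3} \left(8 x + 4\right) + t^{2} \left(12 x^{2} + 12 x - 2\right) + t \left(8 x^{3} + 12 x^{2} - 4 x + 1\right) + 2 x^{4} + 4 x^{3} - 2 x^{2} + x + 5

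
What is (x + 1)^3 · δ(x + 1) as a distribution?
0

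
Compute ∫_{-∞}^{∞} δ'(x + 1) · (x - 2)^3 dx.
-27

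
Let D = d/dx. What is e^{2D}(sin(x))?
\sin{\left(x + 2 \right)}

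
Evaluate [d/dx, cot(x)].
- \frac{1}{\sin^{2}{\left(x \right)}}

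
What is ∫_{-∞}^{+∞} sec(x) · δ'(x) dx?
0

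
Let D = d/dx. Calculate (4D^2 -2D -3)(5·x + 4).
- 15 x - 22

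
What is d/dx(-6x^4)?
- 24 x^{3}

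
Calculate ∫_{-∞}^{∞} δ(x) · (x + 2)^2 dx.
4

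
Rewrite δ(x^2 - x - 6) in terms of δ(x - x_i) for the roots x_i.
\frac{\delta(x - 3) + \delta(x + 2)}{5}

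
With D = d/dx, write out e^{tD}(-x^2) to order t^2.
- t^{2} - 2 t x - x^{2}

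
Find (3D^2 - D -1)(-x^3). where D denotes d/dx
x \left(x^{2} + 3 x - 18\right)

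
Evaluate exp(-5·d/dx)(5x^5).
5 x^{5} - 125 x^{4} + 1250 x^{3} - 6250 x^{2} + 15625 x - 15625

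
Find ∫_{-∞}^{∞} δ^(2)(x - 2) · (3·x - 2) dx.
0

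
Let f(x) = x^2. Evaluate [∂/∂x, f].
2 x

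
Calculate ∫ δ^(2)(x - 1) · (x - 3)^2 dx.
2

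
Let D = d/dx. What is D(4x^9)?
36 x^{8}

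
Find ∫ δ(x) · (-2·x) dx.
0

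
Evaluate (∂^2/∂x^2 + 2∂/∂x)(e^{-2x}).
0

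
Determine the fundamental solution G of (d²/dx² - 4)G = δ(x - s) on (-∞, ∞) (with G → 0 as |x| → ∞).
-\frac{e^{-2|x-s|}}{4}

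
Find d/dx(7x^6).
42 x^{5}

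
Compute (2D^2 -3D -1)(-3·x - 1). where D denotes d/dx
3 x + 10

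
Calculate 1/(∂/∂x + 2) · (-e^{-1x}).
- e^{- x}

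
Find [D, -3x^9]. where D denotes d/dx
- 27 x^{8}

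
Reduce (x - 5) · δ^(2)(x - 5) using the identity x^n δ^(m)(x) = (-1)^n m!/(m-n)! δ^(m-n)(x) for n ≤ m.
-2\delta'(x - 5)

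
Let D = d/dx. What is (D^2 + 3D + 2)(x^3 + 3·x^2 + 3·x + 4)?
2 x^{3} + 15 x^{2} + 30 x + 23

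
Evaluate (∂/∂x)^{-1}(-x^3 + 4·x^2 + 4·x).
- \frac{x^{4}}{4} + \frac{4 x^{3}}{3} + 2 x^{2}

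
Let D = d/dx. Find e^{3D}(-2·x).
- 2 x - 6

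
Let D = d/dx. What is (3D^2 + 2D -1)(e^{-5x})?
64 e^{- 5 x}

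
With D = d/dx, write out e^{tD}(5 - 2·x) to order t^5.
- 2 t - 2 x + 5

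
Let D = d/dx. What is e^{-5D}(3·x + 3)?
3 x - 12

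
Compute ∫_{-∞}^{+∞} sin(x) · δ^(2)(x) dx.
0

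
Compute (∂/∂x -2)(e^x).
- e^{x}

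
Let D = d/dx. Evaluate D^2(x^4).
12 x^{2}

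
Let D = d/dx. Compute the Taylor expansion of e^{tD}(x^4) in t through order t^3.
x \left(4 t^{3} + 6 t^{2} x + 4 t x^{2} + x^{3}\right)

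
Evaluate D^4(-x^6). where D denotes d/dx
- 360 x^{2}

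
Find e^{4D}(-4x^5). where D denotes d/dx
- 4 x^{5} - 80 x^{4} - 640 x^{3} - 2560 x^{2} - 5120 x - 4096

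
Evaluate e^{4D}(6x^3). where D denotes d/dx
6 x^{3} + 72 x^{2} + 288 x + 384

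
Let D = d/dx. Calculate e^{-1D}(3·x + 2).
3 x - 1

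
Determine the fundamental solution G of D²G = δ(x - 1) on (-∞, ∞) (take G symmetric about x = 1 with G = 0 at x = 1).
\frac{|x - 1|}{2}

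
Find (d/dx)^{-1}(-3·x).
- \frac{3 x^{2}}{2}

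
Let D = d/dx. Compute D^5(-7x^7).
- 17640 x^{2}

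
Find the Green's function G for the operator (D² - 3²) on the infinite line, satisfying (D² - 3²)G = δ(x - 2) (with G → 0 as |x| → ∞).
-\frac{e^{-3|x - 2|}}{6}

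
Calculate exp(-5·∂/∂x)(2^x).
2^{x - 5}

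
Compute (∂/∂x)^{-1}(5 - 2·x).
- x^{2} + 5 x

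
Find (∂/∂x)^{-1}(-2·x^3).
- \frac{x^{4}}{2}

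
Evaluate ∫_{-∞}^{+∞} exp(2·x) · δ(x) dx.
1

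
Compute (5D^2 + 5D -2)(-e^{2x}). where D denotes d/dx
- 28 e^{2 x}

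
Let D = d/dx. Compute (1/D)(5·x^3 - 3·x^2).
\frac{5 x^{4}}{4} - x^{3}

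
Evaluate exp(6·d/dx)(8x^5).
8 x^{5} + 240 x^{4} + 2880 x^{3} + 17280 x^{2} + 51840 x + 62208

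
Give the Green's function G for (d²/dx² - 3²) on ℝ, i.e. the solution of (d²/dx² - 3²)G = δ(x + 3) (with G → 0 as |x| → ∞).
-\frac{e^{-3|x + 3|}}{6}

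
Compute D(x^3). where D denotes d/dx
3 x^{2}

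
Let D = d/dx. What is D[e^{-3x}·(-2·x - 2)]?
2 \left(3 x + 2\right) e^{- 3 x}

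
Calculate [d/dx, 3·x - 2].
3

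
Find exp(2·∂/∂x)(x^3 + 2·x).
x^{3} + 6 x^{2} + 14 x + 12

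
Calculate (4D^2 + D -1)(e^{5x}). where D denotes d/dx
104 e^{5 x}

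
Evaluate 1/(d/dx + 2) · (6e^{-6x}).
- \frac{3 e^{- 6 x}}{2}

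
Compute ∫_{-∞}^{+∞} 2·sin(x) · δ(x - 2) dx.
2 \sin{\left(2 \right)}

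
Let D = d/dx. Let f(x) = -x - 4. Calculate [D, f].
-1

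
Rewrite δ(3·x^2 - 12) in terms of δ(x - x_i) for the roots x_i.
\frac{\delta(x - 2) + \delta(x + 2)}{12}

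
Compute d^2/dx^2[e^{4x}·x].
\left(16 x + 8\right) e^{4 x}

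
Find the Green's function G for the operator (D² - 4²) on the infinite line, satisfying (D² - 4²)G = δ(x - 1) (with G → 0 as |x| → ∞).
-\frac{e^{-4|x - 1|}}{8}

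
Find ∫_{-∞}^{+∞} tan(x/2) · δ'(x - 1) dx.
- \frac{1}{2} - \frac{\tan^{2}{\left(\frac{1}{2} \right)}}{2}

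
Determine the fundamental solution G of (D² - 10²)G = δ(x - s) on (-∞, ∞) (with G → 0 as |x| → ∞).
-\frac{e^{-10|x-s|}}{20}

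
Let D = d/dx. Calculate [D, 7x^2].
14 x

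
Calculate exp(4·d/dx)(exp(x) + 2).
e^{x + 4} + 2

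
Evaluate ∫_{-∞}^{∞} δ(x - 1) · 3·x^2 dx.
3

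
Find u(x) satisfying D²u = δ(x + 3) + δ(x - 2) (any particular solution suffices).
\frac{|x + 3|}{2} + \frac{|x - 2|}{2}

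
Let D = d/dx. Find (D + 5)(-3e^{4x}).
- 27 e^{4 x}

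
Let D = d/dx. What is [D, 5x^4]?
20 x^{3}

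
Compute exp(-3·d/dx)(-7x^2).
- 7 x^{2} + 42 x - 63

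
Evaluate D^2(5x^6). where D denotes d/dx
150 x^{4}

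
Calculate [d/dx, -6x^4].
- 24 x^{3}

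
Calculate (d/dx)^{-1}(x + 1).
\frac{x^{2}}{2} + x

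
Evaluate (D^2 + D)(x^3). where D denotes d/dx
3 x \left(x + 2\right)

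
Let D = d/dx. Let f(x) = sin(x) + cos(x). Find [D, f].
- \sin{\left(x \right)} + \cos{\left(x \right)}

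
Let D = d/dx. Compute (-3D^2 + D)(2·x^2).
4 x - 12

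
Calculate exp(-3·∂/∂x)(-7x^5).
- 7 x^{5} + 105 x^{4} - 630 x^{3} + 1890 x^{2} - 2835 x + 1701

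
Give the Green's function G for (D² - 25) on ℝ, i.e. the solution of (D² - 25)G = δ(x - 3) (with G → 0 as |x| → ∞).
-\frac{e^{-5|x - 3|}}{10}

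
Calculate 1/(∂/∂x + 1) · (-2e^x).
- e^{x}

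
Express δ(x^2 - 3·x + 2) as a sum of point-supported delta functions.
\frac{\delta(x - 2) + \delta(x - 1)}{1}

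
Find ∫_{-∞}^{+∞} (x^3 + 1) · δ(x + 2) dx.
-7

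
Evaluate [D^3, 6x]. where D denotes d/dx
18D^{2}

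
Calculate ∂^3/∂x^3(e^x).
e^{x}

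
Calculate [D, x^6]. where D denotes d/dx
6 x^{5}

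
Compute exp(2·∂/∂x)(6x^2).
6 x^{2} + 24 x + 24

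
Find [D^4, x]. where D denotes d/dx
4D^{3}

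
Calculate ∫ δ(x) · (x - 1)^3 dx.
-1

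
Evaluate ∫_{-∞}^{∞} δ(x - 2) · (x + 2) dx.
4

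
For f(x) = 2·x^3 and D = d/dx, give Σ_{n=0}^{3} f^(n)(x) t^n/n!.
2 t^{3} + 6 t^{2} x + 6 t x^{2} + 2 x^{3}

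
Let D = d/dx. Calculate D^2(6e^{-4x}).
96 e^{- 4 x}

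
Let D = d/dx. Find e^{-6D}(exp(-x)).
e^{6 - x}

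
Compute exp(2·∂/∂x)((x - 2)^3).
x^{3}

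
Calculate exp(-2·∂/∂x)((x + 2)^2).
x^{2}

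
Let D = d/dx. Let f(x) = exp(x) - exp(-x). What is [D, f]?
2 \cosh{\left(x \right)}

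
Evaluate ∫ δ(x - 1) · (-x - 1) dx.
-2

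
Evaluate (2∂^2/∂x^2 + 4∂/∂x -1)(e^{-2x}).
- e^{- 2 x}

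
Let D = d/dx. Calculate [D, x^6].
6 x^{5}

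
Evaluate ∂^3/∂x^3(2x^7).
420 x^{4}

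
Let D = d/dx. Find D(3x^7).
21 x^{6}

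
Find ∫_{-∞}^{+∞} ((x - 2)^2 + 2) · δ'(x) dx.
4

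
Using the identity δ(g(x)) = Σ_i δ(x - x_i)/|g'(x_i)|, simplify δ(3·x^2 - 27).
\frac{\delta(x - 3) + \delta(x + 3)}{18}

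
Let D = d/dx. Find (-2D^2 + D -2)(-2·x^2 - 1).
4 x^{2} - 4 x + 10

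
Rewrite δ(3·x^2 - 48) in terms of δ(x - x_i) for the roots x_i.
\frac{\delta(x - 4) + \delta(x + 4)}{24}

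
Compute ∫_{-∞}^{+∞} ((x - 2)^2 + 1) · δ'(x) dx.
4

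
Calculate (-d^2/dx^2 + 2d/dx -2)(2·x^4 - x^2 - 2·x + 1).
- 4 x^{4} + 16 x^{3} - 22 x^{2} - 4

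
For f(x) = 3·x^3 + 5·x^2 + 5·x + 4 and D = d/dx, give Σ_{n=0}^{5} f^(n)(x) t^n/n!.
3 t^{3} + t^{2} \left(9 x + 5\right) + t \left(9 x^{2} + 10 x + 5\right) + 3 x^{3} + 5 x^{2} + 5 x + 4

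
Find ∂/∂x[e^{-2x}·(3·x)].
3 \left(1 - 2 x\right) e^{- 2 x}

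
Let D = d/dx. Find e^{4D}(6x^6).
6 x^{6} + 144 x^{5} + 1440 x^{4} + 7680 x^{3} + 23040 x^{2} + 36864 x + 24576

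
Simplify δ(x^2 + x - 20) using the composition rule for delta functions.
\frac{\delta(x - 4) + \delta(x + 5)}{9}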